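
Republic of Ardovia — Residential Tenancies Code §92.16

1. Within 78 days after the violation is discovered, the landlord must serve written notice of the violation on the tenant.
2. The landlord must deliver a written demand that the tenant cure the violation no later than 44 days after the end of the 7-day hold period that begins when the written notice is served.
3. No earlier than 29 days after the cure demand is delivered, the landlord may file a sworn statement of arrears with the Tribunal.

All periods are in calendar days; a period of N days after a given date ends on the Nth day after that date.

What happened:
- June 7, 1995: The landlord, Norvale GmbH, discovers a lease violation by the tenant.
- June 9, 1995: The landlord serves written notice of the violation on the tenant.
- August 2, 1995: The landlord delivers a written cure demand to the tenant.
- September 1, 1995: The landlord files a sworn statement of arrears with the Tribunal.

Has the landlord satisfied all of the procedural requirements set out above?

Step 1: 78 days after June 7, 1995 (when the violation is discovered) is August 24, 1995; completed June 9, 1995, before the deadline.
Step 2: 44 days after June 16, 1995 (end of the 7-day hold period, which began when the written notice is served on June 9, 1995) is July 30, 1995; August 2, 1995 misses that deadline by 3 days.

No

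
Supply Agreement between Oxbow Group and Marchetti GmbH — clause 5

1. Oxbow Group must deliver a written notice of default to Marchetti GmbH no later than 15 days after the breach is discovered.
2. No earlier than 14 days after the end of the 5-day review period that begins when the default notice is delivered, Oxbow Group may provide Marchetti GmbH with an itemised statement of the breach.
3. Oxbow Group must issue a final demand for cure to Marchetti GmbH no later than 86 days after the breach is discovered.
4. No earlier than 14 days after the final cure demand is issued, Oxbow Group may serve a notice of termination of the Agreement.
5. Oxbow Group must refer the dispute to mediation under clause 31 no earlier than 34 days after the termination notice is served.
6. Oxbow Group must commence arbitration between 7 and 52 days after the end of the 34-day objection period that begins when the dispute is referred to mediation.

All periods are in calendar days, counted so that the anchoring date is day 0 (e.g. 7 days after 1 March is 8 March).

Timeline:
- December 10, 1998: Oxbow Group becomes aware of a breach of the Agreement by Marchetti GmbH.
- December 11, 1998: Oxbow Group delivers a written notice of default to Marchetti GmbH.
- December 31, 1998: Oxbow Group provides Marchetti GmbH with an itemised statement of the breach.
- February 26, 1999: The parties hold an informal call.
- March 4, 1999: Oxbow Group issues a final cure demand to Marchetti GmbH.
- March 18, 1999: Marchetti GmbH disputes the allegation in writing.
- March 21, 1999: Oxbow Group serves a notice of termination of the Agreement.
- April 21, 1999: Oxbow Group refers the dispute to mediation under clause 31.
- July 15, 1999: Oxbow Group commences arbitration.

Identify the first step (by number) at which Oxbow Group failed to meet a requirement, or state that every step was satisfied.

Step 1: 15 days after December 10, 1998 (when the breach is discovered) is December 25, 1998; completed December 11, 1998, before the deadline.
Step 2: the earliest permitted date is 14 days after December 16, 1998 (end of the 5-day review period, which began when the default notice is delivered on December 11, 1998), i.e. December 30, 1998; done December 31, 1998 — permitted.
Step 3: 86 days after December 10, 1998 (when the breach is discovered) is March 6, 1999; done March 4, 1999 — timely.
Step 4: the earliest permitted date is 14 days after March 4, 1999 (when the final cure demand is issued), i.e. March 18, 1999; done March 21, 1999 — permitted.
Step 5: the earliest permitted date is 34 days after March 21, 1999 (when the termination notice is served), i.e. April 24, 1999; done April 21, 1999 — 3 days too early.
That is the first point of non-compliance.

Step 5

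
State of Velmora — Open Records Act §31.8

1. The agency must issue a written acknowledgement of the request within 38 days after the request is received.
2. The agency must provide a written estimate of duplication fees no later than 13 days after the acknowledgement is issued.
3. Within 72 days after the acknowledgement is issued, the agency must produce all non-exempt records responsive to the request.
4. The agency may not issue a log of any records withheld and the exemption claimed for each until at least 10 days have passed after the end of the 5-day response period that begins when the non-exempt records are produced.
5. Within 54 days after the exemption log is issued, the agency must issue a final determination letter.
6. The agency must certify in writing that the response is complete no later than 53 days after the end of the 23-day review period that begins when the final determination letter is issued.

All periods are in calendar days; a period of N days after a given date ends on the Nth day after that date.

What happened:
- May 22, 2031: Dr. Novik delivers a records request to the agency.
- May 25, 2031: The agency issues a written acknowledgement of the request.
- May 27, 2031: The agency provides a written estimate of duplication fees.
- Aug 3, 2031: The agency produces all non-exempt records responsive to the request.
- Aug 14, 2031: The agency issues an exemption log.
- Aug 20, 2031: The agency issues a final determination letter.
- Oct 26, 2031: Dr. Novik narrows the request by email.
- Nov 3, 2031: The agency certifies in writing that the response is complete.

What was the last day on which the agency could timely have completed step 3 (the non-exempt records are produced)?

Step 3 runs from May 25, 2031, when the acknowledgement is issued. 72 days after May 25, 2031 is Aug 5, 2031.

Aug 5, 2031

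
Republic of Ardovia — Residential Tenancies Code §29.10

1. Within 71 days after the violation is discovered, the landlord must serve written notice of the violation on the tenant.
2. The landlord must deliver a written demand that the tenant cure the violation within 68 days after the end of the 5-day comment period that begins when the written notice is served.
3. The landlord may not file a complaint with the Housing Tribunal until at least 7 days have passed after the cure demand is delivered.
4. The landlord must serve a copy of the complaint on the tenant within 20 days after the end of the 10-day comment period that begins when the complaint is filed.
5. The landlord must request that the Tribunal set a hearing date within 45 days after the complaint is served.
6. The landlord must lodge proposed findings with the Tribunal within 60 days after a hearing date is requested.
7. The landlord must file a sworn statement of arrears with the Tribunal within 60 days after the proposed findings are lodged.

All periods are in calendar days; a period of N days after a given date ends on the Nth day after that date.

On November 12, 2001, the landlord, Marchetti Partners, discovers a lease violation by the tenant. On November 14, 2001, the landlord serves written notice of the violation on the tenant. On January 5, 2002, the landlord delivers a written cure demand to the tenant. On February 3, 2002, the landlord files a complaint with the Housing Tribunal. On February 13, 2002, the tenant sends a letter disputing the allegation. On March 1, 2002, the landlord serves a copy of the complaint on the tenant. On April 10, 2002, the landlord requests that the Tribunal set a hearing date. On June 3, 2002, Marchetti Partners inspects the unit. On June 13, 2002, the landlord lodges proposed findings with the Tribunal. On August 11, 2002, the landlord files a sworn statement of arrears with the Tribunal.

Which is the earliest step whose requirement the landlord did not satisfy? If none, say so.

Step 6

Step 1: 71 days after November 12, 2001 (when the violation is discovered) is January 22, 2002; completed November 14, 2001, before the deadline.
Step 2: 68 days after November 19, 2001 (end of the 5-day comment period, which began when the written notice is served on November 14, 2001) is January 26, 2002; done January 5, 2002 — timely.
Step 3: the earliest permitted date is 7 days after January 5, 2002 (when the cure demand is delivered), i.e. January 12, 2002; done February 3, 2002 — permitted.
Step 4: 20 days after February 13, 2002 (end of the 10-day comment period, which began when the complaint is filed on February 3, 2002) is March 5, 2002; March 1, 2002 is within that limit.
Step 5: 45 days after March 1, 2002 (when the complaint is served) is April 15, 2002; April 10, 2002 is within that limit.
Step 6: 60 days after April 10, 2002 (when a hearing date is requested) is June 9, 2002; June 13, 2002 misses that deadline by 4 days.
The analysis stops there.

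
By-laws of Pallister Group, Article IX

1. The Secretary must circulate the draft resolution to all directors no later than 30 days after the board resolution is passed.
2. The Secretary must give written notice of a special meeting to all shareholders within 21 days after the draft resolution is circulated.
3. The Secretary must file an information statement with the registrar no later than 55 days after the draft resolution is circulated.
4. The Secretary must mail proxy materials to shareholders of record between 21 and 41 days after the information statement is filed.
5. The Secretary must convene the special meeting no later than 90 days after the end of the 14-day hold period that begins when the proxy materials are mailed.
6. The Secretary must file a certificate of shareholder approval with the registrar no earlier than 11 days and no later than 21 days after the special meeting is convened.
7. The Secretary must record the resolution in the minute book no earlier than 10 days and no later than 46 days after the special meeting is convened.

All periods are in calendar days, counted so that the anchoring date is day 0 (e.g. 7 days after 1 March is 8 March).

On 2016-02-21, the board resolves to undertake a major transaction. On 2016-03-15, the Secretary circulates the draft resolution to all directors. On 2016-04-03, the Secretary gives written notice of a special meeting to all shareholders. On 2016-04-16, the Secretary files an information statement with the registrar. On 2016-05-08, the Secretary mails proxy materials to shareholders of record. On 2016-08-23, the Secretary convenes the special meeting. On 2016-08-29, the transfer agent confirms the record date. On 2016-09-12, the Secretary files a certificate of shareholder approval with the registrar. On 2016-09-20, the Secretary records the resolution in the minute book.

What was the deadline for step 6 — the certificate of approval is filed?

Step 6 runs from 2016-08-23, when the special meeting is convened. The window is 11–21 days after 2016-08-23; it closes on 2016-09-13.

2016-09-13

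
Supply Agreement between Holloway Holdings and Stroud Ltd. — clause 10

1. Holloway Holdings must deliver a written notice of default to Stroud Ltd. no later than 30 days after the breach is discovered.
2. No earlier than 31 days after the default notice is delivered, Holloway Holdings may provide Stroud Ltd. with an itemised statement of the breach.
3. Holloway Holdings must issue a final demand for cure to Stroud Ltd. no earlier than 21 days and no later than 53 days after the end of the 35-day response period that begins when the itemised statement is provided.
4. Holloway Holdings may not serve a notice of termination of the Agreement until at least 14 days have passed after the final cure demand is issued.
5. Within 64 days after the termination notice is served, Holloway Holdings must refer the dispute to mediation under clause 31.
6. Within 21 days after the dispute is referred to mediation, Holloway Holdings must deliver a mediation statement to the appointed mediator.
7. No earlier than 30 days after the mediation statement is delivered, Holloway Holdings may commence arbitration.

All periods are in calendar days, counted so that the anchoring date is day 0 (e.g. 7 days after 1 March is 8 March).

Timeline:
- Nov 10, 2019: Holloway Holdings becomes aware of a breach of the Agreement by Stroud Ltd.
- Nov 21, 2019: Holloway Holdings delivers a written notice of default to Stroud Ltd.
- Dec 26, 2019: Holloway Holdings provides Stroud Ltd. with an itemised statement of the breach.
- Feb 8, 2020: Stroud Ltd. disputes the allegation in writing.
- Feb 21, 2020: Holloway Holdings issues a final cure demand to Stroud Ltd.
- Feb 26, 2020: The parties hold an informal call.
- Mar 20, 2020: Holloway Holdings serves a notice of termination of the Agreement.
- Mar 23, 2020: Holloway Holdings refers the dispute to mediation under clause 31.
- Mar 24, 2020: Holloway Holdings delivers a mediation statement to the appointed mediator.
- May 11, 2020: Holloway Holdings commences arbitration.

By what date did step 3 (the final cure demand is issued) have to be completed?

Mar 23, 2020

The itemised statement is provided on Dec 26, 2019; the 35-day response period therefore ends Jan 30, 2020, and step 3 runs from that date. The window is 21–53 days after Jan 30, 2020; it closes on Mar 23, 2020.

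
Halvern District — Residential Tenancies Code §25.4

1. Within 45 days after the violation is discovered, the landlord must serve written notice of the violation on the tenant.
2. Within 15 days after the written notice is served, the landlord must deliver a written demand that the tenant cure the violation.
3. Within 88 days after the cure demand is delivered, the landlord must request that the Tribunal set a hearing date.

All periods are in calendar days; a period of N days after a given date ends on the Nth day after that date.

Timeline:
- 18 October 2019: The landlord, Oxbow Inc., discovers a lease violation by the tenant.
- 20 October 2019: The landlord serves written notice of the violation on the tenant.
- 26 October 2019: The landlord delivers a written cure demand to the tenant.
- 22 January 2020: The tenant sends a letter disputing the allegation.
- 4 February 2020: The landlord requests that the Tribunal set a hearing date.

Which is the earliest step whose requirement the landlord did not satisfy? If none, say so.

Step 1: 45 days after 18 October 2019 (when the violation is discovered) is 2 December 2019; done 20 October 2019 — timely.
Step 2: 15 days after 20 October 2019 (when the written notice is served) is 4 November 2019; completed 26 October 2019, before the deadline.
Step 3: 88 days after 26 October 2019 (when the cure demand is delivered) is 22 January 2020; not done until 4 February 2020, 13 days after the deadline.
The procedure was therefore not followed at step 3.

Step 3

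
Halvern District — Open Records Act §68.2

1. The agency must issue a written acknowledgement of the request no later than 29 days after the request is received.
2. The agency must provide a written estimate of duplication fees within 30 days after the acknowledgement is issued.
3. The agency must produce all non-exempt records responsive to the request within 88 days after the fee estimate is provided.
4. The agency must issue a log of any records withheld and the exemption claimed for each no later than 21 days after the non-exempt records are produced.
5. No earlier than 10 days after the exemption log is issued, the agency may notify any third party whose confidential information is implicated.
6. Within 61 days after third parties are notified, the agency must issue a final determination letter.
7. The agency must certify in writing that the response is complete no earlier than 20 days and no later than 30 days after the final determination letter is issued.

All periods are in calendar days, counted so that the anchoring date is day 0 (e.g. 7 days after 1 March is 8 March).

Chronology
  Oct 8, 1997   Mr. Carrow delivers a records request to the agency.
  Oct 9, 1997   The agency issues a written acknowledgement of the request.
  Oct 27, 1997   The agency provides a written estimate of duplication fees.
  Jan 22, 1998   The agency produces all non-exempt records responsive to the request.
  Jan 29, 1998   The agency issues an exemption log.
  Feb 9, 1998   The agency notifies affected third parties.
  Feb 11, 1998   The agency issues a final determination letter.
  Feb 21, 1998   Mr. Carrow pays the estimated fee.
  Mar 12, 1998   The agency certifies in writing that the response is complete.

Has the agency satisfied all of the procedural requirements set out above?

Yes

Step 1 — counting 29 days from Oct 8, 1997 (when the request is received) gives a deadline of Nov 6, 1997; completed Oct 9, 1997, before the deadline.
Step 2 — counting 30 days from Oct 9, 1997 (when the acknowledgement is issued) gives a deadline of Nov 8, 1997; completed Oct 27, 1997, before the deadline.
Step 3 — counting 88 days from Oct 27, 1997 (when the fee estimate is provided) gives a deadline of Jan 23, 1998; done Jan 22, 1998 — timely.
Step 4 — counting 21 days from Jan 22, 1998 (when the non-exempt records are produced) gives a deadline of Feb 12, 1998; Jan 29, 1998 is within that limit.
Step 5 — must wait 10 days from Jan 29, 1998 (when the exemption log is issued), so not before Feb 8, 1998; Feb 9, 1998 is on or after that date.
Step 6 — counting 61 days from Feb 9, 1998 (when third parties are notified) gives a deadline of Apr 11, 1998; completed Feb 11, 1998, before the deadline.
Step 7 — 20 and 30 days from Feb 11, 1998 (when the final determination letter is issued) are Mar 3, 1998 and Mar 13, 1998 respectively; Mar 12, 1998 falls inside that range.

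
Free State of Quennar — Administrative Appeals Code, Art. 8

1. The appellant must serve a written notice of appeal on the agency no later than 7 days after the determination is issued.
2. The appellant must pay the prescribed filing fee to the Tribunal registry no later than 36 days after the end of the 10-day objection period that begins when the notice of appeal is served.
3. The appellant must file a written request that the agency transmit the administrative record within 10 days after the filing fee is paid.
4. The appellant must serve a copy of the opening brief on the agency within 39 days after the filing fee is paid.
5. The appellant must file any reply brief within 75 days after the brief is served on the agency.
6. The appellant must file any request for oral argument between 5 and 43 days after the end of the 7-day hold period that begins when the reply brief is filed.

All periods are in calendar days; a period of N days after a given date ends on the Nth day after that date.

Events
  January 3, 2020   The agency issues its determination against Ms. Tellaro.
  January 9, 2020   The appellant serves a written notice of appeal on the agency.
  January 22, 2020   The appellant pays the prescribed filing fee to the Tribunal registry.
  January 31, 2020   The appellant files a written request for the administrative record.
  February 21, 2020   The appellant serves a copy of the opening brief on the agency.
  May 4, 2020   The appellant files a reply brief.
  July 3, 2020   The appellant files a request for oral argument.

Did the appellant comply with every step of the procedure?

Step 1: 7 days after January 3, 2020 (when the determination is issued) is January 10, 2020; done January 9, 2020 — timely.
Step 2: 36 days after January 19, 2020 (end of the 10-day objection period, which began when the notice of appeal is served on January 9, 2020) is February 24, 2020; done January 22, 2020 — timely.
Step 3: 10 days after January 22, 2020 (when the filing fee is paid) is February 1, 2020; completed January 31, 2020, before the deadline.
Step 4: 39 days after January 22, 2020 (when the filing fee is paid) is March 1, 2020; done February 21, 2020 — timely.
Step 5: 75 days after February 21, 2020 (when the brief is served on the agency) is May 6, 2020; completed May 4, 2020, before the deadline.
Step 6: the window is 5–43 days after May 11, 2020 (end of the 7-day hold period, which began when the reply brief is filed on May 4, 2020), so May 16, 2020 through June 23, 2020; July 3, 2020 is 10 days past the end of the window.
Later steps need not be reached.

No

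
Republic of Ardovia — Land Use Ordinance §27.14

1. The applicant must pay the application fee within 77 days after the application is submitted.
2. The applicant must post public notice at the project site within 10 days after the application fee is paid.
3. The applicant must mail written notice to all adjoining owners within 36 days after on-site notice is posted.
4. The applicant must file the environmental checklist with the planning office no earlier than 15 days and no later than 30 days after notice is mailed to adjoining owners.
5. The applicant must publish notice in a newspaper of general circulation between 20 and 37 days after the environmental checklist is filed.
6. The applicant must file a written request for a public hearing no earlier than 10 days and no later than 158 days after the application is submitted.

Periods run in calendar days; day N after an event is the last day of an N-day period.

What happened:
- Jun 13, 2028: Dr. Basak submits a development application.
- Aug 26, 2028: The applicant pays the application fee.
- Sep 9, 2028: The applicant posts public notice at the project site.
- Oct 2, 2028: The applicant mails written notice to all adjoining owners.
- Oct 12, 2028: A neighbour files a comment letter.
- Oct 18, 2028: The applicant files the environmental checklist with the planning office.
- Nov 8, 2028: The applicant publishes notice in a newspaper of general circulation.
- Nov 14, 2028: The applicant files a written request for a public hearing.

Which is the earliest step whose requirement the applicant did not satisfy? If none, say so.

Step 2

Step 1: 77 days after Jun 13, 2028 (when the application is submitted) is Aug 29, 2028; done Aug 26, 2028 — timely.
Step 2: 10 days after Aug 26, 2028 (when the application fee is paid) is Sep 5, 2028; Sep 9, 2028 misses that deadline by 4 days.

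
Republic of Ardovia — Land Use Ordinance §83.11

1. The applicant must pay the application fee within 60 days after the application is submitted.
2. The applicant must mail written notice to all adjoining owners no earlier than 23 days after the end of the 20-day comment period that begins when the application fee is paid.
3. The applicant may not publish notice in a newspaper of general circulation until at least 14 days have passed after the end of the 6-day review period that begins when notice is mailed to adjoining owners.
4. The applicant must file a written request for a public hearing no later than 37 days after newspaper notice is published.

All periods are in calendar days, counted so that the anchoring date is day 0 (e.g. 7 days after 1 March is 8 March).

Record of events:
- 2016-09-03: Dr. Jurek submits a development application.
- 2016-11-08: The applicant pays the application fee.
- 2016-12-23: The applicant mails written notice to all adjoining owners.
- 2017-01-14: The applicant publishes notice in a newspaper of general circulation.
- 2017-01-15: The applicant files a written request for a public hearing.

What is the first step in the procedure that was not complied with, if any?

Step 1 — counting 60 days from 2016-09-03 (when the application is submitted) gives a deadline of 2016-11-02; done 2016-11-08 — 6 days late.
No need to go further; step 1 was not satisfied.

Step 1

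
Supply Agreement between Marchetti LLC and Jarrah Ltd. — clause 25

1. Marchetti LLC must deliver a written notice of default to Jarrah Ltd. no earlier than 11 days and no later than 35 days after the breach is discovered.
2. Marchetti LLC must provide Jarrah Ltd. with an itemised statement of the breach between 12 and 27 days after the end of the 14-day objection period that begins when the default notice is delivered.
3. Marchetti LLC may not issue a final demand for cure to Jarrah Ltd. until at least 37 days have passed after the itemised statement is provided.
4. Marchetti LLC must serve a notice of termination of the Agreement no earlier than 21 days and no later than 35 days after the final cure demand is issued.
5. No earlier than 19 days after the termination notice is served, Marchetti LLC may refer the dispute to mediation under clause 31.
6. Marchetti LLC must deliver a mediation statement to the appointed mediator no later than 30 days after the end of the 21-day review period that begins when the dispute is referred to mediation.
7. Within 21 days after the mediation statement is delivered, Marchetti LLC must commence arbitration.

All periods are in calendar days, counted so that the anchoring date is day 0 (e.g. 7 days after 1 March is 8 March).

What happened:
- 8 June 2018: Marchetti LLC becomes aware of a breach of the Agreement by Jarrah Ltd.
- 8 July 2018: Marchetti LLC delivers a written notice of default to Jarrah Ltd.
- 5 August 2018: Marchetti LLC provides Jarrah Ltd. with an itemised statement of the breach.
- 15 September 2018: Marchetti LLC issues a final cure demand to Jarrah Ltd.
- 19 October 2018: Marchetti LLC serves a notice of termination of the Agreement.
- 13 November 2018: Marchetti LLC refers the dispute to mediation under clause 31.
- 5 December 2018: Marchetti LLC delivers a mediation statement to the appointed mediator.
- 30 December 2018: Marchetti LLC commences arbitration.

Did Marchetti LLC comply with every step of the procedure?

Step 1: the window is 11–35 days after 8 June 2018 (when the breach is discovered), so 19 June 2018 through 13 July 2018; done 8 July 2018 — within the window.
Step 2: the window is 12–27 days after 22 July 2018 (end of the 14-day objection period, which began when the default notice is delivered on 8 July 2018), so 3 August 2018 through 18 August 2018; done 5 August 2018, which is between those dates.
Step 3: the earliest permitted date is 37 days after 5 August 2018 (when the itemised statement is provided), i.e. 11 September 2018; done 15 September 2018 — permitted.
Step 4: the window is 21–35 days after 15 September 2018 (when the final cure demand is issued), so 6 October 2018 through 20 October 2018; done 19 October 2018, which is between those dates.
Step 5: the earliest permitted date is 19 days after 19 October 2018 (when the termination notice is served), i.e. 7 November 2018; done 13 November 2018 — permitted.
Step 6: 30 days after 4 December 2018 (end of the 21-day review period, which began when the dispute is referred to mediation on 13 November 2018) is 3 January 2019; done 5 December 2018 — timely.
Step 7: 21 days after 5 December 2018 (when the mediation statement is delivered) is 26 December 2018; 30 December 2018 misses that deadline by 4 days.
That is the first point of non-compliance.

No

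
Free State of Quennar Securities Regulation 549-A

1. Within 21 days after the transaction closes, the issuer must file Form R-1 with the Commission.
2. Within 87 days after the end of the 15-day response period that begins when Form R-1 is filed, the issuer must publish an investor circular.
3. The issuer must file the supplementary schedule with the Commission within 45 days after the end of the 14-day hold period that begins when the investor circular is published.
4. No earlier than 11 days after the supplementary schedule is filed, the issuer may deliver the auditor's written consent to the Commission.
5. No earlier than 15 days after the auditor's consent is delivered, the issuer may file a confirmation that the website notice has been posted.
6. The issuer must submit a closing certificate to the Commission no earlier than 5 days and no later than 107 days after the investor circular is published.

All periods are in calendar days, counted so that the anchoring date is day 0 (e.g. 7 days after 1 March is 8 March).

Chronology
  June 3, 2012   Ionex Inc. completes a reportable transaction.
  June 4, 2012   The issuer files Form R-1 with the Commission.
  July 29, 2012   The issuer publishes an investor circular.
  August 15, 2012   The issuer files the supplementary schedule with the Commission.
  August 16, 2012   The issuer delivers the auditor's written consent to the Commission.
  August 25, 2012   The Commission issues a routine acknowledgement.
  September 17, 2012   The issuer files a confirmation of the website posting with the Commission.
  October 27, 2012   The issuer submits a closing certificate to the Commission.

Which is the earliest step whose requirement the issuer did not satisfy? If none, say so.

(1) due by June 3, 2012 + 21 days = June 24, 2012; completed June 4, 2012, before the deadline.
(2) due by June 19, 2012 + 87 days = September 14, 2012; completed July 29, 2012, before the deadline.
(3) due by August 12, 2012 + 45 days = September 26, 2012; completed August 15, 2012, before the deadline.
(4) permitted from August 15, 2012 + 11 days = August 26, 2012 onward; done August 16, 2012 — 10 days too early.
The analysis stops there.

Step 4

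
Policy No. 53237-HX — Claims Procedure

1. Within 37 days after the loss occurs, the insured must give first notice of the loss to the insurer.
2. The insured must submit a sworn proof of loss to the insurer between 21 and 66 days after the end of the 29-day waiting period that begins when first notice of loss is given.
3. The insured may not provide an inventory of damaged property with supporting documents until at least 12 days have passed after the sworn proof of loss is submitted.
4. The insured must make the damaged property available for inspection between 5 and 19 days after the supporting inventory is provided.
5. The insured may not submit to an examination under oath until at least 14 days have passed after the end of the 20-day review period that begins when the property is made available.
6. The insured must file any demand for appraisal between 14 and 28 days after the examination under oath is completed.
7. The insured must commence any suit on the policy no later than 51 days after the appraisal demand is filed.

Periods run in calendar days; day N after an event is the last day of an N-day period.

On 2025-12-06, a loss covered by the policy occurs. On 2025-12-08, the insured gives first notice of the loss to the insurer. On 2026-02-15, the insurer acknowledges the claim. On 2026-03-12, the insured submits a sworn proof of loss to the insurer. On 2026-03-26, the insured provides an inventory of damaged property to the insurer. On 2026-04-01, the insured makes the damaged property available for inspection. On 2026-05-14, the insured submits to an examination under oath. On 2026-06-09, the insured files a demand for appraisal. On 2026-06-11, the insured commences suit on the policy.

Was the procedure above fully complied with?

Yes

Step 1: 37 days after 2025-12-06 (when the loss occurs) is 2026-01-12; completed 2025-12-08, before the deadline.
Step 2: the window is 21–66 days after 2026-01-06 (end of the 29-day waiting period, which began when first notice of loss is given on 2025-12-08), so 2026-01-27 through 2026-03-13; done 2026-03-12, which is between those dates.
Step 3: the earliest permitted date is 12 days after 2026-03-12 (when the sworn proof of loss is submitted), i.e. 2026-03-24; done 2026-03-26, after the minimum wait.
Step 4: the window is 5–19 days after 2026-03-26 (when the supporting inventory is provided), so 2026-03-31 through 2026-04-14; done 2026-04-01, which is between those dates.
Step 5: the earliest permitted date is 14 days after 2026-04-21 (end of the 20-day review period, which began when the property is made available on 2026-04-01), i.e. 2026-05-05; done 2026-05-14, after the minimum wait.
Step 6: the window is 14–28 days after 2026-05-14 (when the examination under oath is completed), so 2026-05-28 through 2026-06-11; done 2026-06-09 — within the window.
Step 7: 51 days after 2026-06-09 (when the appraisal demand is filed) is 2026-07-30; completed 2026-06-11, before the deadline.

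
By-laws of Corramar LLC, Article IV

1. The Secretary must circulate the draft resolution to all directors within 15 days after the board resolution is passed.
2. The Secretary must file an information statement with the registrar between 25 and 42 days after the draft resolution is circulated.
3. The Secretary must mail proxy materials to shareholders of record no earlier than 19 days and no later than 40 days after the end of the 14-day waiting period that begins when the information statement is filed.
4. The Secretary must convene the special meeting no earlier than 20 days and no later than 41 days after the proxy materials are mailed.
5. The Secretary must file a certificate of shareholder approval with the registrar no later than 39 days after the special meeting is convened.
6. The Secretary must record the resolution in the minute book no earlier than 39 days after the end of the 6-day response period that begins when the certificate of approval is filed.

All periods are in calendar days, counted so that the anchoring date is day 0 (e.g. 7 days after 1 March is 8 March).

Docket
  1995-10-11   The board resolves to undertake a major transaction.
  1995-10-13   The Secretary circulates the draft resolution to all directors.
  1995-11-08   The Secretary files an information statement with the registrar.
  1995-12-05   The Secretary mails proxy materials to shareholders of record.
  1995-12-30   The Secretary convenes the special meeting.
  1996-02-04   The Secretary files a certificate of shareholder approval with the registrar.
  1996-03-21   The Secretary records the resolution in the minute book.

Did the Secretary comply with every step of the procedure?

Step 1 — counting 15 days from 1995-10-11 (when the board resolution is passed) gives a deadline of 1995-10-26; done 1995-10-13 — timely.
Step 2 — 25 and 42 days from 1995-10-13 (when the draft resolution is circulated) are 1995-11-07 and 1995-11-24 respectively; done 1995-11-08 — within the window.
Step 3 — 19 and 40 days from 1995-11-22 (end of the 14-day waiting period, which began when the information statement is filed on 1995-11-08) are 1995-12-11 and 1996-01-01 respectively; done 1995-12-05 — 6 days before the window opened.
The procedure was therefore not followed at step 3.

No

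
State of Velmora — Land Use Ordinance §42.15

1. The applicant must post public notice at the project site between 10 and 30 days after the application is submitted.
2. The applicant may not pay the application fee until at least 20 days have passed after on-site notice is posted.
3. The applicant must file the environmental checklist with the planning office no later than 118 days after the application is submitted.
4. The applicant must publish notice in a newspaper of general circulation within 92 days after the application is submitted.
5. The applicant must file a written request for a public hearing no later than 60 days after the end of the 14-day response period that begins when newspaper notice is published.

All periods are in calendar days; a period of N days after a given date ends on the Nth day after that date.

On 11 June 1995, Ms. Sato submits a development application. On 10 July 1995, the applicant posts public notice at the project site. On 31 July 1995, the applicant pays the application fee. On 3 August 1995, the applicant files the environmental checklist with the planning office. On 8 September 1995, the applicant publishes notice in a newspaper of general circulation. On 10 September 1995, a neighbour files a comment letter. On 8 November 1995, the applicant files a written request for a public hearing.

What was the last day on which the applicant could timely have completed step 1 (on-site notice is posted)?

11 July 1995

Step 1 runs from 11 June 1995, when the application is submitted. The window is 10–30 days after 11 June 1995; it closes on 11 July 1995.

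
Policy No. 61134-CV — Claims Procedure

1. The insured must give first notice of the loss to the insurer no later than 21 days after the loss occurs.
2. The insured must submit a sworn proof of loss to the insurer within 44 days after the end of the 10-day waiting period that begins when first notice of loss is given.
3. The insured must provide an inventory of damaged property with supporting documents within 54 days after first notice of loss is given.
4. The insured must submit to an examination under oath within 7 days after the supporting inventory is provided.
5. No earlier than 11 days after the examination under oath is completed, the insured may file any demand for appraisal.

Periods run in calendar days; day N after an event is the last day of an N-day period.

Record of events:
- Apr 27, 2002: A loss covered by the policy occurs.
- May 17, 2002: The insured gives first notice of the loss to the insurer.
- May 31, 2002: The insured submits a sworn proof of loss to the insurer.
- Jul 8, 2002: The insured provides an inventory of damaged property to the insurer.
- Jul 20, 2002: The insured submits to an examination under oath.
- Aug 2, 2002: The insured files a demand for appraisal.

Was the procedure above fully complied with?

Step 1 — counting 21 days from Apr 27, 2002 (when the loss occurs) gives a deadline of May 18, 2002; done May 17, 2002 — timely.
Step 2 — counting 44 days from May 27, 2002 (end of the 10-day waiting period, which began when first notice of loss is given on May 17, 2002) gives a deadline of Jul 10, 2002; done May 31, 2002 — timely.
Step 3 — counting 54 days from May 17, 2002 (when first notice of loss is given) gives a deadline of Jul 10, 2002; completed Jul 8, 2002, before the deadline.
Step 4 — counting 7 days from Jul 8, 2002 (when the supporting inventory is provided) gives a deadline of Jul 15, 2002; done Jul 20, 2002 — 5 days late.
The procedure was therefore not followed at step 4.

No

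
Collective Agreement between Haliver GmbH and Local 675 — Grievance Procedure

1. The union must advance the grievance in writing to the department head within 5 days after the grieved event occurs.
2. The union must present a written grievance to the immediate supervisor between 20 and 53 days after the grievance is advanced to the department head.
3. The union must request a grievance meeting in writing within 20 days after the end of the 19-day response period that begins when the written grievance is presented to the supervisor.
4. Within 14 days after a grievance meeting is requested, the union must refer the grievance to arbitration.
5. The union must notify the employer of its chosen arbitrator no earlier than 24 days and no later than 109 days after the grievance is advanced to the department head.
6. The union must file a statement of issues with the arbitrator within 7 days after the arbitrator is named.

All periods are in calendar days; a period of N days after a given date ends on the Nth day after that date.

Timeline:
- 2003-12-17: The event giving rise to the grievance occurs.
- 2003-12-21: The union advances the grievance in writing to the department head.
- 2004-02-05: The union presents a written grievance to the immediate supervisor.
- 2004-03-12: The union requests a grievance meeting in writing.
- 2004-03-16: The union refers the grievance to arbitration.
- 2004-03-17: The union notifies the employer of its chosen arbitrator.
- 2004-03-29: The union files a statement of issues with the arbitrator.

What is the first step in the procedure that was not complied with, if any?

Step 6

(1) due by 2003-12-17 + 5 days = 2003-12-22; done 2003-12-21 — timely.
(2) the permitted window runs from 2003-12-21 + 20 = 2004-01-10 to 2003-12-21 + 53 = 2004-02-12; 2004-02-05 falls inside that range.
(3) due by 2004-02-24 + 20 days = 2004-03-15; done 2004-03-12 — timely.
(4) due by 2004-03-12 + 14 days = 2004-03-26; completed 2004-03-16, before the deadline.
(5) the permitted window runs from 2003-12-21 + 24 = 2004-01-14 to 2003-12-21 + 109 = 2004-04-08; done 2004-03-17, which is between those dates.
(6) due by 2004-03-17 + 7 days = 2004-03-24; done 2004-03-29 — 5 days late.
Later steps need not be reached.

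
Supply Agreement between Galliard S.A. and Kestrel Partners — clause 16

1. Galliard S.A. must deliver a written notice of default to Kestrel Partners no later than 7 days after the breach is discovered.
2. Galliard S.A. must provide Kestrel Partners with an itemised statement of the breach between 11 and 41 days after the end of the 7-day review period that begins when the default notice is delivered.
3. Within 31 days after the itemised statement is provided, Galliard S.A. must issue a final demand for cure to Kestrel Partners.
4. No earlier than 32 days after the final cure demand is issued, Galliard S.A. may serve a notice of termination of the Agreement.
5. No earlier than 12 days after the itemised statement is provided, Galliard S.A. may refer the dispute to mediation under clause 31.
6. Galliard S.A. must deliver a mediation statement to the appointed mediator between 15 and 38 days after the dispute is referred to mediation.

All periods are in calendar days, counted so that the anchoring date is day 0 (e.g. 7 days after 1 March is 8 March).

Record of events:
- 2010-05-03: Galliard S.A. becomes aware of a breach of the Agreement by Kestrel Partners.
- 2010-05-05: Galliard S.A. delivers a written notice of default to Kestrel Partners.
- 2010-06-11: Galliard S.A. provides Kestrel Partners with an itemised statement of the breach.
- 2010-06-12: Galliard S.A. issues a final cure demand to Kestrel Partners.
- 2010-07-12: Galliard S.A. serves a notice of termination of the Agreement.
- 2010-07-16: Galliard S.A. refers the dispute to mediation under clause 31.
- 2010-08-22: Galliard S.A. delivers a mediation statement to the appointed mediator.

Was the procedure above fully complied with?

No

(1) due by 2010-05-03 + 7 days = 2010-05-10; completed 2010-05-05, before the deadline.
(2) the permitted window runs from 2010-05-12 + 11 = 2010-05-23 to 2010-05-12 + 41 = 2010-06-22; done 2010-06-11, which is between those dates.
(3) due by 2010-06-11 + 31 days = 2010-07-12; done 2010-06-12 — timely.
(4) permitted from 2010-06-12 + 32 days = 2010-07-14 onward; acted on 2010-07-12, 2 days prematurely.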